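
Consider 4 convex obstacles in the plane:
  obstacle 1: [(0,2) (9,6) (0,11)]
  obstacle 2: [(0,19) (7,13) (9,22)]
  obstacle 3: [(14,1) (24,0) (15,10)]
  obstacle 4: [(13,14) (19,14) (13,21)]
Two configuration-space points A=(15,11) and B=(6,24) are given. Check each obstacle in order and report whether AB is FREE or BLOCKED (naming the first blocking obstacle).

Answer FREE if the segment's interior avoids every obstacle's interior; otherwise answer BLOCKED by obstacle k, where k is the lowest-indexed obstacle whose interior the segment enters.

BLOCKED by obstacle 2

Obstacle 1 [(0,2) (9,6) (0,11)]:
  edge (0,2)–(9,6): clear
  edge (9,6)–(0,11): clear
  edge (0,11)–(0,2): clear
  midpoint (21/2,35/2) outside
  → clear
Obstacle 2 [(0,19) (7,13) (9,22)]:
  edge (0,19)–(7,13): clear
  edge (7,13)–(9,22): crosses AB
  edge (9,22)–(0,19): crosses AB
  → BLOCKED
Obstacle 3 [(14,1) (24,0) (15,10)]:
  edge (14,1)–(24,0): clear
  edge (24,0)–(15,10): clear
  edge (15,10)–(14,1): clear
  midpoint (21/2,35/2) outside
  → clear
Obstacle 4 [(13,14) (19,14) (13,21)]:
  edge (13,14)–(19,14): clear
  edge (19,14)–(13,21): clear
  edge (13,21)–(13,14): clear
  midpoint (21/2,35/2) outside
  → clear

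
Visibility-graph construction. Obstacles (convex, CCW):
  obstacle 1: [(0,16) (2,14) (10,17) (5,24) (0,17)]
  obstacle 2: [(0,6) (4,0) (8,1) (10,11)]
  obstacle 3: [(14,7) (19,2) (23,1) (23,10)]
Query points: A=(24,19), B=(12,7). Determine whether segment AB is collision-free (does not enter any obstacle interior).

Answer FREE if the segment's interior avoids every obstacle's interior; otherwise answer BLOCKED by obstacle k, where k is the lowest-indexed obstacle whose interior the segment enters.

Obstacle 1 [(0,16) (2,14) (10,17) (5,24) (0,17)]:
  edge (0,16)–(2,14): clear
  edge (2,14)–(10,17): clear
  edge (10,17)–(5,24): clear
  edge (5,24)–(0,17): clear
  edge (0,17)–(0,16): clear
  midpoint (18,13) outside
  → clear
Obstacle 2 [(0,6) (4,0) (8,1) (10,11)]:
  edge (0,6)–(4,0): clear
  edge (4,0)–(8,1): clear
  edge (8,1)–(10,11): clear
  edge (10,11)–(0,6): clear
  midpoint (18,13) outside
  → clear
Obstacle 3 [(14,7) (19,2) (23,1) (23,10)]:
  edge (14,7)–(19,2): clear
  edge (19,2)–(23,1): clear
  edge (23,1)–(23,10): clear
  edge (23,10)–(14,7): clear
  midpoint (18,13) outside
  → clear

FREE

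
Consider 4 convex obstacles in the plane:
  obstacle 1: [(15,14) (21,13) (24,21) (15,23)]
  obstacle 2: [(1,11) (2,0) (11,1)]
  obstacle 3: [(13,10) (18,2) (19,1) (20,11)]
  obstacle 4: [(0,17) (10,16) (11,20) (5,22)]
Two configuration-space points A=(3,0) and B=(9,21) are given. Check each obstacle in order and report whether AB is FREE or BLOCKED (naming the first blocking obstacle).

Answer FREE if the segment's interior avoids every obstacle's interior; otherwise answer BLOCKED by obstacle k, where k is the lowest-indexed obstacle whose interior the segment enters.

BLOCKED by obstacle 2

Obstacle 1 [(15,14) (21,13) (24,21) (15,23)]:
  edge (15,14)–(21,13): clear
  edge (21,13)–(24,21): clear
  edge (24,21)–(15,23): clear
  edge (15,23)–(15,14): clear
  midpoint (6,21/2) outside
  → clear
Obstacle 2 [(1,11) (2,0) (11,1)]:
  edge (1,11)–(2,0): clear
  edge (2,0)–(11,1): crosses AB
  edge (11,1)–(1,11): crosses AB
  → BLOCKED
Obstacle 3 [(13,10) (18,2) (19,1) (20,11)]:
  edge (13,10)–(18,2): clear
  edge (18,2)–(19,1): clear
  edge (19,1)–(20,11): clear
  edge (20,11)–(13,10): clear
  midpoint (6,21/2) outside
  → clear
Obstacle 4 [(0,17) (10,16) (11,20) (5,22)]:
  edge (0,17)–(10,16): crosses AB
  edge (10,16)–(11,20): clear
  edge (11,20)–(5,22): crosses AB
  edge (5,22)–(0,17): clear
  → BLOCKED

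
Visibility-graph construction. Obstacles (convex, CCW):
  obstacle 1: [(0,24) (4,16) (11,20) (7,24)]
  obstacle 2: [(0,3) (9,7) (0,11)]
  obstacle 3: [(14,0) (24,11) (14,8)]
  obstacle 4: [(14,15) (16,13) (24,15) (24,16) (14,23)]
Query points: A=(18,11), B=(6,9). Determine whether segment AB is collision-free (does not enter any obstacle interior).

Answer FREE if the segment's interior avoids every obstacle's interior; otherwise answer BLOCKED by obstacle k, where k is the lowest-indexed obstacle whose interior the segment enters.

Obstacle 1 [(0,24) (4,16) (11,20) (7,24)]:
  edge (0,24)–(4,16): clear
  edge (4,16)–(11,20): clear
  edge (11,20)–(7,24): clear
  edge (7,24)–(0,24): clear
  midpoint (12,10) outside
  → clear
Obstacle 2 [(0,3) (9,7) (0,11)]:
  edge (0,3)–(9,7): clear
  edge (9,7)–(0,11): clear
  edge (0,11)–(0,3): clear
  midpoint (12,10) outside
  → clear
Obstacle 3 [(14,0) (24,11) (14,8)]:
  edge (14,0)–(24,11): clear
  edge (24,11)–(14,8): clear
  edge (14,8)–(14,0): clear
  midpoint (12,10) outside
  → clear
Obstacle 4 [(14,15) (16,13) (24,15) (24,16) (14,23)]:
  edge (14,15)–(16,13): clear
  edge (16,13)–(24,15): clear
  edge (24,15)–(24,16): clear
  edge (24,16)–(14,23): clear
  edge (14,23)–(14,15): clear
  midpoint (12,10) outside
  → clear

FREE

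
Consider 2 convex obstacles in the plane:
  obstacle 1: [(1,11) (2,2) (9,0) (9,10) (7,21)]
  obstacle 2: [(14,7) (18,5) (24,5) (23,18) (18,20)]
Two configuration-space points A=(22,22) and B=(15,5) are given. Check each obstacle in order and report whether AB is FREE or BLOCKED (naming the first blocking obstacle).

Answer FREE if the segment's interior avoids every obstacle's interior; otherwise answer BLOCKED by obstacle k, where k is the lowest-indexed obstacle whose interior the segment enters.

BLOCKED by obstacle 2

Obstacle 1 [(1,11) (2,2) (9,0) (9,10) (7,21)]:
  edge (1,11)–(2,2): clear
  edge (2,2)–(9,0): clear
  edge (9,0)–(9,10): clear
  edge (9,10)–(7,21): clear
  edge (7,21)–(1,11): clear
  midpoint (37/2,27/2) outside
  → clear
Obstacle 2 [(14,7) (18,5) (24,5) (23,18) (18,20)]:
  edge (14,7)–(18,5): crosses AB
  edge (18,5)–(24,5): clear
  edge (24,5)–(23,18): clear
  edge (23,18)–(18,20): crosses AB
  edge (18,20)–(14,7): clear
  → BLOCKED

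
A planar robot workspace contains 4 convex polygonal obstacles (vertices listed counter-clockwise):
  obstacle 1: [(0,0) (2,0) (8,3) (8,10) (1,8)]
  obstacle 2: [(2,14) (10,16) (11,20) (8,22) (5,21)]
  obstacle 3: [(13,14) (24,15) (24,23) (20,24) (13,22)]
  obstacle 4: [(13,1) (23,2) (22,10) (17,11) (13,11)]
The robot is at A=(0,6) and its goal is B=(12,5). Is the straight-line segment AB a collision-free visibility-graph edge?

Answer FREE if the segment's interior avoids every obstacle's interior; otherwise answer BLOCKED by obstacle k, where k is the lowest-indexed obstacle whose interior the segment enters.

BLOCKED by obstacle 1

Obstacle 1 [(0,0) (2,0) (8,3) (8,10) (1,8)]:
  edge (0,0)–(2,0): clear
  edge (2,0)–(8,3): clear
  edge (8,3)–(8,10): crosses AB
  edge (8,10)–(1,8): clear
  edge (1,8)–(0,0): crosses AB
  → BLOCKED
Obstacle 2 [(2,14) (10,16) (11,20) (8,22) (5,21)]:
  edge (2,14)–(10,16): clear
  edge (10,16)–(11,20): clear
  edge (11,20)–(8,22): clear
  edge (8,22)–(5,21): clear
  edge (5,21)–(2,14): clear
  midpoint (6,11/2) outside
  → clear
Obstacle 3 [(13,14) (24,15) (24,23) (20,24) (13,22)]:
  edge (13,14)–(24,15): clear
  edge (24,15)–(24,23): clear
  edge (24,23)–(20,24): clear
  edge (20,24)–(13,22): clear
  edge (13,22)–(13,14): clear
  midpoint (6,11/2) outside
  → clear
Obstacle 4 [(13,1) (23,2) (22,10) (17,11) (13,11)]:
  edge (13,1)–(23,2): clear
  edge (23,2)–(22,10): clear
  edge (22,10)–(17,11): clear
  edge (17,11)–(13,11): clear
  edge (13,11)–(13,1): clear
  midpoint (6,11/2) outside
  → clear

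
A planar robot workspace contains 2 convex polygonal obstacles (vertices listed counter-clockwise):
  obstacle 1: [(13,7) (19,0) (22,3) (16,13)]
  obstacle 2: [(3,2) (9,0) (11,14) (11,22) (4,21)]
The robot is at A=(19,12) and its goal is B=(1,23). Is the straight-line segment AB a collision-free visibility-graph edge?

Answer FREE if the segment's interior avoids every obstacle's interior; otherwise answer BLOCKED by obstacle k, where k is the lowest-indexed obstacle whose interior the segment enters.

Obstacle 1 [(13,7) (19,0) (22,3) (16,13)]:
  edge (13,7)–(19,0): clear
  edge (19,0)–(22,3): clear
  edge (22,3)–(16,13): clear
  edge (16,13)–(13,7): clear
  midpoint (10,35/2) outside
  → clear
Obstacle 2 [(3,2) (9,0) (11,14) (11,22) (4,21)]:
  edge (3,2)–(9,0): clear
  edge (9,0)–(11,14): clear
  edge (11,14)–(11,22): crosses AB
  edge (11,22)–(4,21): crosses AB
  edge (4,21)–(3,2): clear
  → BLOCKED

BLOCKED by obstacle 2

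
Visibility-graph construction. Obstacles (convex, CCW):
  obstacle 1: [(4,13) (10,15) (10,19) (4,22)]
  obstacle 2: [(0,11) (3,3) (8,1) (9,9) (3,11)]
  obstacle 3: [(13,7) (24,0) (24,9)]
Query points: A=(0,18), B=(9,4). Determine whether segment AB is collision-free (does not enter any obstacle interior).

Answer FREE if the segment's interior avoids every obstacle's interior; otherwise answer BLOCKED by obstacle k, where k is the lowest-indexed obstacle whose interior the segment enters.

Obstacle 1 [(4,13) (10,15) (10,19) (4,22)]:
  edge (4,13)–(10,15): clear
  edge (10,15)–(10,19): clear
  edge (10,19)–(4,22): clear
  edge (4,22)–(4,13): clear
  midpoint (9/2,11) outside
  → clear
Obstacle 2 [(0,11) (3,3) (8,1) (9,9) (3,11)]:
  edge (0,11)–(3,3): clear
  edge (3,3)–(8,1): clear
  edge (8,1)–(9,9): crosses AB
  edge (9,9)–(3,11): crosses AB
  edge (3,11)–(0,11): clear
  → BLOCKED
Obstacle 3 [(13,7) (24,0) (24,9)]:
  edge (13,7)–(24,0): clear
  edge (24,0)–(24,9): clear
  edge (24,9)–(13,7): clear
  midpoint (9/2,11) outside
  → clear

BLOCKED by obstacle 2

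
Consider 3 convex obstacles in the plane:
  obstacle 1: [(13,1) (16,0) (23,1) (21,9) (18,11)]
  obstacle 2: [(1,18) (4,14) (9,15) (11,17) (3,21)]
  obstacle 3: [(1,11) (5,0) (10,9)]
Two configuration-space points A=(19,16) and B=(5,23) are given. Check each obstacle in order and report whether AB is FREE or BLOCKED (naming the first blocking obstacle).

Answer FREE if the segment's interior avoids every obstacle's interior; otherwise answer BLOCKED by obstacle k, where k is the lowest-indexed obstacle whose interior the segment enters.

Obstacle 1 [(13,1) (16,0) (23,1) (21,9) (18,11)]:
  edge (13,1)–(16,0): clear
  edge (16,0)–(23,1): clear
  edge (23,1)–(21,9): clear
  edge (21,9)–(18,11): clear
  edge (18,11)–(13,1): clear
  midpoint (12,39/2) outside
  → clear
Obstacle 2 [(1,18) (4,14) (9,15) (11,17) (3,21)]:
  edge (1,18)–(4,14): clear
  edge (4,14)–(9,15): clear
  edge (9,15)–(11,17): clear
  edge (11,17)–(3,21): clear
  edge (3,21)–(1,18): clear
  midpoint (12,39/2) outside
  → clear
Obstacle 3 [(1,11) (5,0) (10,9)]:
  edge (1,11)–(5,0): clear
  edge (5,0)–(10,9): clear
  edge (10,9)–(1,11): clear
  midpoint (12,39/2) outside
  → clear

FREE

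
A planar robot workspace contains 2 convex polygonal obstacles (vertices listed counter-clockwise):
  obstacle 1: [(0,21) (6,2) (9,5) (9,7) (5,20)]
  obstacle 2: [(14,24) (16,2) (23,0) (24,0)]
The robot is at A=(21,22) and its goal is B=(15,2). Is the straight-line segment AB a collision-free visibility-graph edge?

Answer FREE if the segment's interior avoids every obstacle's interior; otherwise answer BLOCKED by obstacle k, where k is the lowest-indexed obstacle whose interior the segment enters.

Obstacle 1 [(0,21) (6,2) (9,5) (9,7) (5,20)]:
  edge (0,21)–(6,2): clear
  edge (6,2)–(9,5): clear
  edge (9,5)–(9,7): clear
  edge (9,7)–(5,20): clear
  edge (5,20)–(0,21): clear
  midpoint (18,12) outside
  → clear
Obstacle 2 [(14,24) (16,2) (23,0) (24,0)]:
  edge (14,24)–(16,2): crosses AB
  edge (16,2)–(23,0): clear
  edge (23,0)–(24,0): clear
  edge (24,0)–(14,24): crosses AB
  → BLOCKED

BLOCKED by obstacle 2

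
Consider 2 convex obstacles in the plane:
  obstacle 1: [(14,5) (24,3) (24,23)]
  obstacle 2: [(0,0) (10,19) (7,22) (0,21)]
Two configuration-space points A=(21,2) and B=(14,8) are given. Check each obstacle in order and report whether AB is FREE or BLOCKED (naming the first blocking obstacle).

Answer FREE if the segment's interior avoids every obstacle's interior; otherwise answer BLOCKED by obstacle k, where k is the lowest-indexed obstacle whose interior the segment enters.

BLOCKED by obstacle 1

Obstacle 1 [(14,5) (24,3) (24,23)]:
  edge (14,5)–(24,3): crosses AB
  edge (24,3)–(24,23): clear
  edge (24,23)–(14,5): crosses AB
  → BLOCKED
Obstacle 2 [(0,0) (10,19) (7,22) (0,21)]:
  edge (0,0)–(10,19): clear
  edge (10,19)–(7,22): clear
  edge (7,22)–(0,21): clear
  edge (0,21)–(0,0): clear
  midpoint (35/2,5) outside
  → clear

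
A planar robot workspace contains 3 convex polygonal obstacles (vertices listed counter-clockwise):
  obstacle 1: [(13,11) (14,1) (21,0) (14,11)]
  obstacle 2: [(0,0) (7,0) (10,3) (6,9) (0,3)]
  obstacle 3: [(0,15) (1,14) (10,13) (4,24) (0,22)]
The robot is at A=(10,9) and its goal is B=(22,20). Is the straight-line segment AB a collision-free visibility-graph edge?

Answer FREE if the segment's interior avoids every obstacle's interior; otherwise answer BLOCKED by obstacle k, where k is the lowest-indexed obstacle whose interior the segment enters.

Obstacle 1 [(13,11) (14,1) (21,0) (14,11)]:
  edge (13,11)–(14,1): clear
  edge (14,1)–(21,0): clear
  edge (21,0)–(14,11): clear
  edge (14,11)–(13,11): clear
  midpoint (16,29/2) outside
  → clear
Obstacle 2 [(0,0) (7,0) (10,3) (6,9) (0,3)]:
  edge (0,0)–(7,0): clear
  edge (7,0)–(10,3): clear
  edge (10,3)–(6,9): clear
  edge (6,9)–(0,3): clear
  edge (0,3)–(0,0): clear
  midpoint (16,29/2) outside
  → clear
Obstacle 3 [(0,15) (1,14) (10,13) (4,24) (0,22)]:
  edge (0,15)–(1,14): clear
  edge (1,14)–(10,13): clear
  edge (10,13)–(4,24): clear
  edge (4,24)–(0,22): clear
  edge (0,22)–(0,15): clear
  midpoint (16,29/2) outside
  → clear

FREE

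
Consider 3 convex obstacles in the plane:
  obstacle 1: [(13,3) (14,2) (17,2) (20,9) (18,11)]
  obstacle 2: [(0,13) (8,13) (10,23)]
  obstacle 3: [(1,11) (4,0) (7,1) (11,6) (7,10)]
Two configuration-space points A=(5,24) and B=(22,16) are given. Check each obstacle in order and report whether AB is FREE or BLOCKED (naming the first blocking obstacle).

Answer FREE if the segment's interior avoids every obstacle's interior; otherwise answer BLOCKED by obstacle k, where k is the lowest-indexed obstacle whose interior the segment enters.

BLOCKED by obstacle 2

Obstacle 1 [(13,3) (14,2) (17,2) (20,9) (18,11)]:
  edge (13,3)–(14,2): clear
  edge (14,2)–(17,2): clear
  edge (17,2)–(20,9): clear
  edge (20,9)–(18,11): clear
  edge (18,11)–(13,3): clear
  midpoint (27/2,20) outside
  → clear
Obstacle 2 [(0,13) (8,13) (10,23)]:
  edge (0,13)–(8,13): clear
  edge (8,13)–(10,23): crosses AB
  edge (10,23)–(0,13): crosses AB
  → BLOCKED
Obstacle 3 [(1,11) (4,0) (7,1) (11,6) (7,10)]:
  edge (1,11)–(4,0): clear
  edge (4,0)–(7,1): clear
  edge (7,1)–(11,6): clear
  edge (11,6)–(7,10): clear
  edge (7,10)–(1,11): clear
  midpoint (27/2,20) outside
  → clear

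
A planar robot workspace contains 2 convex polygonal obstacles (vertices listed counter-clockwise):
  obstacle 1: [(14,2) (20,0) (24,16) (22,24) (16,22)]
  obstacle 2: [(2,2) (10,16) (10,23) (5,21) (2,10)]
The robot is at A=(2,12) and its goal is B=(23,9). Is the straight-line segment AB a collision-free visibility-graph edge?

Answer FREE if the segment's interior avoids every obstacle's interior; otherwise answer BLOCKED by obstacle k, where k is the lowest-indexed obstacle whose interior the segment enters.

Obstacle 1 [(14,2) (20,0) (24,16) (22,24) (16,22)]:
  edge (14,2)–(20,0): clear
  edge (20,0)–(24,16): crosses AB
  edge (24,16)–(22,24): clear
  edge (22,24)–(16,22): clear
  edge (16,22)–(14,2): crosses AB
  → BLOCKED
Obstacle 2 [(2,2) (10,16) (10,23) (5,21) (2,10)]:
  edge (2,2)–(10,16): crosses AB
  edge (10,16)–(10,23): clear
  edge (10,23)–(5,21): clear
  edge (5,21)–(2,10): crosses AB
  edge (2,10)–(2,2): clear
  → BLOCKED

BLOCKED by obstacle 1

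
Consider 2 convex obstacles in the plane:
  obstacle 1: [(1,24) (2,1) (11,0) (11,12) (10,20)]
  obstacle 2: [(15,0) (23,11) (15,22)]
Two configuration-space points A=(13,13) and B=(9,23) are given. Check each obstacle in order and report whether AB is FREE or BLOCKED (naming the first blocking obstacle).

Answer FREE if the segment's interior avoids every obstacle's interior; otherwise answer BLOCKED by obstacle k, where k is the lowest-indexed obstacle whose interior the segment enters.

FREE

Obstacle 1 [(1,24) (2,1) (11,0) (11,12) (10,20)]:
  edge (1,24)–(2,1): clear
  edge (2,1)–(11,0): clear
  edge (11,0)–(11,12): clear
  edge (11,12)–(10,20): clear
  edge (10,20)–(1,24): clear
  midpoint (11,18) outside
  → clear
Obstacle 2 [(15,0) (23,11) (15,22)]:
  edge (15,0)–(23,11): clear
  edge (23,11)–(15,22): clear
  edge (15,22)–(15,0): clear
  midpoint (11,18) outside
  → clear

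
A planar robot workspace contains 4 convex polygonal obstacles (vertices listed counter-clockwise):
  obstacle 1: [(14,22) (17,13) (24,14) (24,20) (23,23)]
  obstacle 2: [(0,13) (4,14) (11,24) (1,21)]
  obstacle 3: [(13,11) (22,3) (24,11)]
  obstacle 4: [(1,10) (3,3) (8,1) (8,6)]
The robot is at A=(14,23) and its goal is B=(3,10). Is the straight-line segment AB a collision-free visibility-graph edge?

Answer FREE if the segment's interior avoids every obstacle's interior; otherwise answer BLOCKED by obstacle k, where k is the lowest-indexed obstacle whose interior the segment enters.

FREE

Obstacle 1 [(14,22) (17,13) (24,14) (24,20) (23,23)]:
  edge (14,22)–(17,13): clear
  edge (17,13)–(24,14): clear
  edge (24,14)–(24,20): clear
  edge (24,20)–(23,23): clear
  edge (23,23)–(14,22): clear
  midpoint (17/2,33/2) outside
  → clear
Obstacle 2 [(0,13) (4,14) (11,24) (1,21)]:
  edge (0,13)–(4,14): clear
  edge (4,14)–(11,24): clear
  edge (11,24)–(1,21): clear
  edge (1,21)–(0,13): clear
  midpoint (17/2,33/2) outside
  → clear
Obstacle 3 [(13,11) (22,3) (24,11)]:
  edge (13,11)–(22,3): clear
  edge (22,3)–(24,11): clear
  edge (24,11)–(13,11): clear
  midpoint (17/2,33/2) outside
  → clear
Obstacle 4 [(1,10) (3,3) (8,1) (8,6)]:
  edge (1,10)–(3,3): clear
  edge (3,3)–(8,1): clear
  edge (8,1)–(8,6): clear
  edge (8,6)–(1,10): clear
  midpoint (17/2,33/2) outside
  → clear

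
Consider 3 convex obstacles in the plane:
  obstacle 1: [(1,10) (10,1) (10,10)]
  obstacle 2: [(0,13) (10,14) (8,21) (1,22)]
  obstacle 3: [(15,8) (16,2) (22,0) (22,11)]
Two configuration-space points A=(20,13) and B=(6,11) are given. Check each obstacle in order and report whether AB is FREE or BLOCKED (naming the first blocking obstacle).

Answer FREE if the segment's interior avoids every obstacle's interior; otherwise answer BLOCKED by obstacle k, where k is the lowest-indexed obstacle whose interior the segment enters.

Obstacle 1 [(1,10) (10,1) (10,10)]:
  edge (1,10)–(10,1): clear
  edge (10,1)–(10,10): clear
  edge (10,10)–(1,10): clear
  midpoint (13,12) outside
  → clear
Obstacle 2 [(0,13) (10,14) (8,21) (1,22)]:
  edge (0,13)–(10,14): clear
  edge (10,14)–(8,21): clear
  edge (8,21)–(1,22): clear
  edge (1,22)–(0,13): clear
  midpoint (13,12) outside
  → clear
Obstacle 3 [(15,8) (16,2) (22,0) (22,11)]:
  edge (15,8)–(16,2): clear
  edge (16,2)–(22,0): clear
  edge (22,0)–(22,11): clear
  edge (22,11)–(15,8): clear
  midpoint (13,12) outside
  → clear

FREE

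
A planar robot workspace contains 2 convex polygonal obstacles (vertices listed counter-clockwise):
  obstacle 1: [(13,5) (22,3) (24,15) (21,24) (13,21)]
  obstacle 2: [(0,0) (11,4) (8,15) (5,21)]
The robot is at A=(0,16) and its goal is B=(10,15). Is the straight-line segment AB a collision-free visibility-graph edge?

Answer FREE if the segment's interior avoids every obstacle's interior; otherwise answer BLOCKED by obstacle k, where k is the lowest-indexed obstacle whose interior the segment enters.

Obstacle 1 [(13,5) (22,3) (24,15) (21,24) (13,21)]:
  edge (13,5)–(22,3): clear
  edge (22,3)–(24,15): clear
  edge (24,15)–(21,24): clear
  edge (21,24)–(13,21): clear
  edge (13,21)–(13,5): clear
  midpoint (5,31/2) outside
  → clear
Obstacle 2 [(0,0) (11,4) (8,15) (5,21)]:
  edge (0,0)–(11,4): clear
  edge (11,4)–(8,15): clear
  edge (8,15)–(5,21): crosses AB
  edge (5,21)–(0,0): crosses AB
  → BLOCKED

BLOCKED by obstacle 2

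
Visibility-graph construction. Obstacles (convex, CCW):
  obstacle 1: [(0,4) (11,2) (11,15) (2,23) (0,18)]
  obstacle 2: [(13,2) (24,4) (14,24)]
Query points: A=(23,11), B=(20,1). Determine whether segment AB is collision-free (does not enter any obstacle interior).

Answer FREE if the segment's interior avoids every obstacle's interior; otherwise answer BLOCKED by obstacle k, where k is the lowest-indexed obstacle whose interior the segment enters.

Obstacle 1 [(0,4) (11,2) (11,15) (2,23) (0,18)]:
  edge (0,4)–(11,2): clear
  edge (11,2)–(11,15): clear
  edge (11,15)–(2,23): clear
  edge (2,23)–(0,18): clear
  edge (0,18)–(0,4): clear
  midpoint (43/2,6) outside
  → clear
Obstacle 2 [(13,2) (24,4) (14,24)]:
  edge (13,2)–(24,4): crosses AB
  edge (24,4)–(14,24): crosses AB
  edge (14,24)–(13,2): clear
  → BLOCKED

BLOCKED by obstacle 2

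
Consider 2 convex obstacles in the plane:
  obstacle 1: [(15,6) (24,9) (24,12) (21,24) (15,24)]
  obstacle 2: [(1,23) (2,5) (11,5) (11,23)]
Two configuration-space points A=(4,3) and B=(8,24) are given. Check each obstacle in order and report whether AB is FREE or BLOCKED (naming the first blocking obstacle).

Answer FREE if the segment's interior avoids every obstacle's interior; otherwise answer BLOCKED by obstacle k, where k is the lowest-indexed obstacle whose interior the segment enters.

BLOCKED by obstacle 2

Obstacle 1 [(15,6) (24,9) (24,12) (21,24) (15,24)]:
  edge (15,6)–(24,9): clear
  edge (24,9)–(24,12): clear
  edge (24,12)–(21,24): clear
  edge (21,24)–(15,24): clear
  edge (15,24)–(15,6): clear
  midpoint (6,27/2) outside
  → clear
Obstacle 2 [(1,23) (2,5) (11,5) (11,23)]:
  edge (1,23)–(2,5): clear
  edge (2,5)–(11,5): crosses AB
  edge (11,5)–(11,23): clear
  edge (11,23)–(1,23): crosses AB
  → BLOCKED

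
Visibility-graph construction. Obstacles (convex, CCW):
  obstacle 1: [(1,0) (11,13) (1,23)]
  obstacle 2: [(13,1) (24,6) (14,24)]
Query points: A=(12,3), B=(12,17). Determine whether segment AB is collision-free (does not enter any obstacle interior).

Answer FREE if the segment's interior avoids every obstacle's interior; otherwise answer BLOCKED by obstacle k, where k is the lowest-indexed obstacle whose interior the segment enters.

Obstacle 1 [(1,0) (11,13) (1,23)]:
  edge (1,0)–(11,13): clear
  edge (11,13)–(1,23): clear
  edge (1,23)–(1,0): clear
  midpoint (12,10) outside
  → clear
Obstacle 2 [(13,1) (24,6) (14,24)]:
  edge (13,1)–(24,6): clear
  edge (24,6)–(14,24): clear
  edge (14,24)–(13,1): clear
  midpoint (12,10) outside
  → clear

FREE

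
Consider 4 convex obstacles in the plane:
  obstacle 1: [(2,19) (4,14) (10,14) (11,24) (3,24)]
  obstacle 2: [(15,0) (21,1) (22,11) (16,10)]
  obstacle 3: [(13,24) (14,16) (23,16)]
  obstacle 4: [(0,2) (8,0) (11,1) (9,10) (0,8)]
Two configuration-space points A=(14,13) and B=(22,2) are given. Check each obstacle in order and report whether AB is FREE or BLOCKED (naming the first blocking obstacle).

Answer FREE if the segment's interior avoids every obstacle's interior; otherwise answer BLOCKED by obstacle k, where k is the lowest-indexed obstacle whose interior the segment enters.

BLOCKED by obstacle 2

Obstacle 1 [(2,19) (4,14) (10,14) (11,24) (3,24)]:
  edge (2,19)–(4,14): clear
  edge (4,14)–(10,14): clear
  edge (10,14)–(11,24): clear
  edge (11,24)–(3,24): clear
  edge (3,24)–(2,19): clear
  midpoint (18,15/2) outside
  → clear
Obstacle 2 [(15,0) (21,1) (22,11) (16,10)]:
  edge (15,0)–(21,1): clear
  edge (21,1)–(22,11): crosses AB
  edge (22,11)–(16,10): crosses AB
  edge (16,10)–(15,0): clear
  → BLOCKED
Obstacle 3 [(13,24) (14,16) (23,16)]:
  edge (13,24)–(14,16): clear
  edge (14,16)–(23,16): clear
  edge (23,16)–(13,24): clear
  midpoint (18,15/2) outside
  → clear
Obstacle 4 [(0,2) (8,0) (11,1) (9,10) (0,8)]:
  edge (0,2)–(8,0): clear
  edge (8,0)–(11,1): clear
  edge (11,1)–(9,10): clear
  edge (9,10)–(0,8): clear
  edge (0,8)–(0,2): clear
  midpoint (18,15/2) outside
  → clear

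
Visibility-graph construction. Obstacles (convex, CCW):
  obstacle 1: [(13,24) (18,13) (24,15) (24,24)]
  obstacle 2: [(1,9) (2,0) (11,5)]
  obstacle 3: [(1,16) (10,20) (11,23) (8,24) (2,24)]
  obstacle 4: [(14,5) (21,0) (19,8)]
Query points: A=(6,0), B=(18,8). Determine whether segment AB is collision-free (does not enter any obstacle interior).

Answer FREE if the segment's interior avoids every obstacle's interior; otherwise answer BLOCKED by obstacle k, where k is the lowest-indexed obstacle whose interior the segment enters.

FREE

Obstacle 1 [(13,24) (18,13) (24,15) (24,24)]:
  edge (13,24)–(18,13): clear
  edge (18,13)–(24,15): clear
  edge (24,15)–(24,24): clear
  edge (24,24)–(13,24): clear
  midpoint (12,4) outside
  → clear
Obstacle 2 [(1,9) (2,0) (11,5)]:
  edge (1,9)–(2,0): clear
  edge (2,0)–(11,5): clear
  edge (11,5)–(1,9): clear
  midpoint (12,4) outside
  → clear
Obstacle 3 [(1,16) (10,20) (11,23) (8,24) (2,24)]:
  edge (1,16)–(10,20): clear
  edge (10,20)–(11,23): clear
  edge (11,23)–(8,24): clear
  edge (8,24)–(2,24): clear
  edge (2,24)–(1,16): clear
  midpoint (12,4) outside
  → clear
Obstacle 4 [(14,5) (21,0) (19,8)]:
  edge (14,5)–(21,0): clear
  edge (21,0)–(19,8): clear
  edge (19,8)–(14,5): clear
  midpoint (12,4) outside
  → clear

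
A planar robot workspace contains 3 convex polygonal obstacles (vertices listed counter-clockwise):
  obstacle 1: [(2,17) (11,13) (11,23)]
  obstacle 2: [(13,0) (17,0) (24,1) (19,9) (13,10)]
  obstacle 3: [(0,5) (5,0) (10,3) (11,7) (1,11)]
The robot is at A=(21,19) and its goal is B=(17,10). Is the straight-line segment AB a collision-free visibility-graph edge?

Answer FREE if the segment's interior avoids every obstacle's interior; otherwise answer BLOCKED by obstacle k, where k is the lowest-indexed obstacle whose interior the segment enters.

FREE

Obstacle 1 [(2,17) (11,13) (11,23)]:
  edge (2,17)–(11,13): clear
  edge (11,13)–(11,23): clear
  edge (11,23)–(2,17): clear
  midpoint (19,29/2) outside
  → clear
Obstacle 2 [(13,0) (17,0) (24,1) (19,9) (13,10)]:
  edge (13,0)–(17,0): clear
  edge (17,0)–(24,1): clear
  edge (24,1)–(19,9): clear
  edge (19,9)–(13,10): clear
  edge (13,10)–(13,0): clear
  midpoint (19,29/2) outside
  → clear
Obstacle 3 [(0,5) (5,0) (10,3) (11,7) (1,11)]:
  edge (0,5)–(5,0): clear
  edge (5,0)–(10,3): clear
  edge (10,3)–(11,7): clear
  edge (11,7)–(1,11): clear
  edge (1,11)–(0,5): clear
  midpoint (19,29/2) outside
  → clear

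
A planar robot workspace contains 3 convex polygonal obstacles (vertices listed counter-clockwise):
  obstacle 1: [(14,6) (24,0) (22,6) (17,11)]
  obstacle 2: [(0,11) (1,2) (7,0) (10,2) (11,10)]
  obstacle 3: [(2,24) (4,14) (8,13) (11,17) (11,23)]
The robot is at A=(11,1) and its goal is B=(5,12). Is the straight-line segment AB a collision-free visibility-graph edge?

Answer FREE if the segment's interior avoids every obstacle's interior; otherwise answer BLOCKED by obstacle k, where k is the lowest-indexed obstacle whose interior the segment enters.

Obstacle 1 [(14,6) (24,0) (22,6) (17,11)]:
  edge (14,6)–(24,0): clear
  edge (24,0)–(22,6): clear
  edge (22,6)–(17,11): clear
  edge (17,11)–(14,6): clear
  midpoint (8,13/2) outside
  → clear
Obstacle 2 [(0,11) (1,2) (7,0) (10,2) (11,10)]:
  edge (0,11)–(1,2): clear
  edge (1,2)–(7,0): clear
  edge (7,0)–(10,2): clear
  edge (10,2)–(11,10): crosses AB
  edge (11,10)–(0,11): crosses AB
  → BLOCKED
Obstacle 3 [(2,24) (4,14) (8,13) (11,17) (11,23)]:
  edge (2,24)–(4,14): clear
  edge (4,14)–(8,13): clear
  edge (8,13)–(11,17): clear
  edge (11,17)–(11,23): clear
  edge (11,23)–(2,24): clear
  midpoint (8,13/2) outside
  → clear

BLOCKED by obstacle 2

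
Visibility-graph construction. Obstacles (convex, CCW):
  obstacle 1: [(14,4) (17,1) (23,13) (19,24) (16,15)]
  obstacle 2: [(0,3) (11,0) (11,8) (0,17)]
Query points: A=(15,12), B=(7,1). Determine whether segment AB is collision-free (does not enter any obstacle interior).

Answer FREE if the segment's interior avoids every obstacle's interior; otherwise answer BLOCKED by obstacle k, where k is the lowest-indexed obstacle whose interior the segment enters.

BLOCKED by obstacle 2

Obstacle 1 [(14,4) (17,1) (23,13) (19,24) (16,15)]:
  edge (14,4)–(17,1): clear
  edge (17,1)–(23,13): clear
  edge (23,13)–(19,24): clear
  edge (19,24)–(16,15): clear
  edge (16,15)–(14,4): clear
  midpoint (11,13/2) outside
  → clear
Obstacle 2 [(0,3) (11,0) (11,8) (0,17)]:
  edge (0,3)–(11,0): crosses AB
  edge (11,0)–(11,8): crosses AB
  edge (11,8)–(0,17): clear
  edge (0,17)–(0,3): clear
  → BLOCKED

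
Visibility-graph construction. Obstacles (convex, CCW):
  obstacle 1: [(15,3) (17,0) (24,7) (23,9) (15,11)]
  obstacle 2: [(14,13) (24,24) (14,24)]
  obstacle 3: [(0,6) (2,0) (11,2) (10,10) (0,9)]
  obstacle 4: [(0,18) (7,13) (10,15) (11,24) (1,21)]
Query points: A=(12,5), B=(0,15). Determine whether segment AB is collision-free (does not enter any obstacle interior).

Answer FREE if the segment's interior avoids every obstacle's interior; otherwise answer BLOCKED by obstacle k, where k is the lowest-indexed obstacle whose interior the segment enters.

BLOCKED by obstacle 3

Obstacle 1 [(15,3) (17,0) (24,7) (23,9) (15,11)]:
  edge (15,3)–(17,0): clear
  edge (17,0)–(24,7): clear
  edge (24,7)–(23,9): clear
  edge (23,9)–(15,11): clear
  edge (15,11)–(15,3): clear
  midpoint (6,10) outside
  → clear
Obstacle 2 [(14,13) (24,24) (14,24)]:
  edge (14,13)–(24,24): clear
  edge (24,24)–(14,24): clear
  edge (14,24)–(14,13): clear
  midpoint (6,10) outside
  → clear
Obstacle 3 [(0,6) (2,0) (11,2) (10,10) (0,9)]:
  edge (0,6)–(2,0): clear
  edge (2,0)–(11,2): clear
  edge (11,2)–(10,10): crosses AB
  edge (10,10)–(0,9): crosses AB
  edge (0,9)–(0,6): clear
  → BLOCKED
Obstacle 4 [(0,18) (7,13) (10,15) (11,24) (1,21)]:
  edge (0,18)–(7,13): clear
  edge (7,13)–(10,15): clear
  edge (10,15)–(11,24): clear
  edge (11,24)–(1,21): clear
  edge (1,21)–(0,18): clear
  midpoint (6,10) outside
  → clear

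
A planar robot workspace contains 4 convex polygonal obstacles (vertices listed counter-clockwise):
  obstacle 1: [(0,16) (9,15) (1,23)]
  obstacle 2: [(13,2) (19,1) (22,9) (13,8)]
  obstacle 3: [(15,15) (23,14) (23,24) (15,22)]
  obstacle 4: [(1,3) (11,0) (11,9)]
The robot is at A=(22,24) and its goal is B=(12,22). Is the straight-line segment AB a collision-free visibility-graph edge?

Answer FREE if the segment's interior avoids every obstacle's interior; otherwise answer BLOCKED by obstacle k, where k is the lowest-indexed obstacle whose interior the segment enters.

FREE

Obstacle 1 [(0,16) (9,15) (1,23)]:
  edge (0,16)–(9,15): clear
  edge (9,15)–(1,23): clear
  edge (1,23)–(0,16): clear
  midpoint (17,23) outside
  → clear
Obstacle 2 [(13,2) (19,1) (22,9) (13,8)]:
  edge (13,2)–(19,1): clear
  edge (19,1)–(22,9): clear
  edge (22,9)–(13,8): clear
  edge (13,8)–(13,2): clear
  midpoint (17,23) outside
  → clear
Obstacle 3 [(15,15) (23,14) (23,24) (15,22)]:
  edge (15,15)–(23,14): clear
  edge (23,14)–(23,24): clear
  edge (23,24)–(15,22): clear
  edge (15,22)–(15,15): clear
  midpoint (17,23) outside
  → clear
Obstacle 4 [(1,3) (11,0) (11,9)]:
  edge (1,3)–(11,0): clear
  edge (11,0)–(11,9): clear
  edge (11,9)–(1,3): clear
  midpoint (17,23) outside
  → clear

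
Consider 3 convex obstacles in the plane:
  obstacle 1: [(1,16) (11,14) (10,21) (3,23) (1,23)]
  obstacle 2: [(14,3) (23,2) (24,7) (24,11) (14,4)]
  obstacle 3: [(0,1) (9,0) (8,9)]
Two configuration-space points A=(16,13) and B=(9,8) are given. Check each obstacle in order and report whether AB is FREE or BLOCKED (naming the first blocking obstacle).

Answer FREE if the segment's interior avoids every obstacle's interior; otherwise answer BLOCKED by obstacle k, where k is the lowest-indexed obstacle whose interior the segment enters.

FREE

Obstacle 1 [(1,16) (11,14) (10,21) (3,23) (1,23)]:
  edge (1,16)–(11,14): clear
  edge (11,14)–(10,21): clear
  edge (10,21)–(3,23): clear
  edge (3,23)–(1,23): clear
  edge (1,23)–(1,16): clear
  midpoint (25/2,21/2) outside
  → clear
Obstacle 2 [(14,3) (23,2) (24,7) (24,11) (14,4)]:
  edge (14,3)–(23,2): clear
  edge (23,2)–(24,7): clear
  edge (24,7)–(24,11): clear
  edge (24,11)–(14,4): clear
  edge (14,4)–(14,3): clear
  midpoint (25/2,21/2) outside
  → clear
Obstacle 3 [(0,1) (9,0) (8,9)]:
  edge (0,1)–(9,0): clear
  edge (9,0)–(8,9): clear
  edge (8,9)–(0,1): clear
  midpoint (25/2,21/2) outside
  → clear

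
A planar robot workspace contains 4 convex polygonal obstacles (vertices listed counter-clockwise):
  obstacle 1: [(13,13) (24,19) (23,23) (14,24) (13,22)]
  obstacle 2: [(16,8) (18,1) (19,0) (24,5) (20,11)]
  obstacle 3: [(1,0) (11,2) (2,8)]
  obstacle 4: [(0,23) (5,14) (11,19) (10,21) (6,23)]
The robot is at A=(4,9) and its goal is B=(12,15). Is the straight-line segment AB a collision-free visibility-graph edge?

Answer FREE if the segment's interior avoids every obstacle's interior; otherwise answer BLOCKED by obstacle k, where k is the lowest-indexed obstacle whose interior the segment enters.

FREE

Obstacle 1 [(13,13) (24,19) (23,23) (14,24) (13,22)]:
  edge (13,13)–(24,19): clear
  edge (24,19)–(23,23): clear
  edge (23,23)–(14,24): clear
  edge (14,24)–(13,22): clear
  edge (13,22)–(13,13): clear
  midpoint (8,12) outside
  → clear
Obstacle 2 [(16,8) (18,1) (19,0) (24,5) (20,11)]:
  edge (16,8)–(18,1): clear
  edge (18,1)–(19,0): clear
  edge (19,0)–(24,5): clear
  edge (24,5)–(20,11): clear
  edge (20,11)–(16,8): clear
  midpoint (8,12) outside
  → clear
Obstacle 3 [(1,0) (11,2) (2,8)]:
  edge (1,0)–(11,2): clear
  edge (11,2)–(2,8): clear
  edge (2,8)–(1,0): clear
  midpoint (8,12) outside
  → clear
Obstacle 4 [(0,23) (5,14) (11,19) (10,21) (6,23)]:
  edge (0,23)–(5,14): clear
  edge (5,14)–(11,19): clear
  edge (11,19)–(10,21): clear
  edge (10,21)–(6,23): clear
  edge (6,23)–(0,23): clear
  midpoint (8,12) outside
  → clear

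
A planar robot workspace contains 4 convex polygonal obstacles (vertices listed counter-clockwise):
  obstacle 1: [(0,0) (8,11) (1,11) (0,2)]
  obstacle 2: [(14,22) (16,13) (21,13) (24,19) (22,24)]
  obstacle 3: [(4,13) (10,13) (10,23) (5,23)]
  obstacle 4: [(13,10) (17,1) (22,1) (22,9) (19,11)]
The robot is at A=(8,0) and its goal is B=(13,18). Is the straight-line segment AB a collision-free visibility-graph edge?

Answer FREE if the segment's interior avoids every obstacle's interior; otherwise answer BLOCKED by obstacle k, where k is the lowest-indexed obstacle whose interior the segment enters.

FREE

Obstacle 1 [(0,0) (8,11) (1,11) (0,2)]:
  edge (0,0)–(8,11): clear
  edge (8,11)–(1,11): clear
  edge (1,11)–(0,2): clear
  edge (0,2)–(0,0): clear
  midpoint (21/2,9) outside
  → clear
Obstacle 2 [(14,22) (16,13) (21,13) (24,19) (22,24)]:
  edge (14,22)–(16,13): clear
  edge (16,13)–(21,13): clear
  edge (21,13)–(24,19): clear
  edge (24,19)–(22,24): clear
  edge (22,24)–(14,22): clear
  midpoint (21/2,9) outside
  → clear
Obstacle 3 [(4,13) (10,13) (10,23) (5,23)]:
  edge (4,13)–(10,13): clear
  edge (10,13)–(10,23): clear
  edge (10,23)–(5,23): clear
  edge (5,23)–(4,13): clear
  midpoint (21/2,9) outside
  → clear
Obstacle 4 [(13,10) (17,1) (22,1) (22,9) (19,11)]:
  edge (13,10)–(17,1): clear
  edge (17,1)–(22,1): clear
  edge (22,1)–(22,9): clear
  edge (22,9)–(19,11): clear
  edge (19,11)–(13,10): clear
  midpoint (21/2,9) outside
  → clear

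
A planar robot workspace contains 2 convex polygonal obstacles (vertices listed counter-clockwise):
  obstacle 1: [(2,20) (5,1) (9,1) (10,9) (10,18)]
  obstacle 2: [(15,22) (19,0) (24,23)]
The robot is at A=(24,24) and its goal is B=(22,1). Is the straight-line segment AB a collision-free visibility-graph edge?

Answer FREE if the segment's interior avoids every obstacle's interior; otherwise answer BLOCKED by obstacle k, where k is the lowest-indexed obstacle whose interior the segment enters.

Obstacle 1 [(2,20) (5,1) (9,1) (10,9) (10,18)]:
  edge (2,20)–(5,1): clear
  edge (5,1)–(9,1): clear
  edge (9,1)–(10,9): clear
  edge (10,9)–(10,18): clear
  edge (10,18)–(2,20): clear
  midpoint (23,25/2) outside
  → clear
Obstacle 2 [(15,22) (19,0) (24,23)]:
  edge (15,22)–(19,0): clear
  edge (19,0)–(24,23): crosses AB
  edge (24,23)–(15,22): crosses AB
  → BLOCKED

BLOCKED by obstacle 2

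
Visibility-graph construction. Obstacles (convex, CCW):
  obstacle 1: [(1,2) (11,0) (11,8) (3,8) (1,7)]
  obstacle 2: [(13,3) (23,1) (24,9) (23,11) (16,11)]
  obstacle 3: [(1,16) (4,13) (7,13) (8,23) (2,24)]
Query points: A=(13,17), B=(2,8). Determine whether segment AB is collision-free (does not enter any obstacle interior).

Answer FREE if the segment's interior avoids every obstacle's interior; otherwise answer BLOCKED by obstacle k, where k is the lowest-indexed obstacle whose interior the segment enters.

FREE

Obstacle 1 [(1,2) (11,0) (11,8) (3,8) (1,7)]:
  edge (1,2)–(11,0): clear
  edge (11,0)–(11,8): clear
  edge (11,8)–(3,8): clear
  edge (3,8)–(1,7): clear
  edge (1,7)–(1,2): clear
  midpoint (15/2,25/2) outside
  → clear
Obstacle 2 [(13,3) (23,1) (24,9) (23,11) (16,11)]:
  edge (13,3)–(23,1): clear
  edge (23,1)–(24,9): clear
  edge (24,9)–(23,11): clear
  edge (23,11)–(16,11): clear
  edge (16,11)–(13,3): clear
  midpoint (15/2,25/2) outside
  → clear
Obstacle 3 [(1,16) (4,13) (7,13) (8,23) (2,24)]:
  edge (1,16)–(4,13): clear
  edge (4,13)–(7,13): clear
  edge (7,13)–(8,23): clear
  edge (8,23)–(2,24): clear
  edge (2,24)–(1,16): clear
  midpoint (15/2,25/2) outside
  → clear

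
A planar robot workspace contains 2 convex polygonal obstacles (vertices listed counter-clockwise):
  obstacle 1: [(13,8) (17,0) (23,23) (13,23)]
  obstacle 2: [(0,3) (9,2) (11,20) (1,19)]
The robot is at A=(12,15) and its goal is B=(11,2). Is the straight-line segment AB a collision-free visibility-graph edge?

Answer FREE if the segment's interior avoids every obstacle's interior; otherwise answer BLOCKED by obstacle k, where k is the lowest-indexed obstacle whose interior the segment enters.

FREE

Obstacle 1 [(13,8) (17,0) (23,23) (13,23)]:
  edge (13,8)–(17,0): clear
  edge (17,0)–(23,23): clear
  edge (23,23)–(13,23): clear
  edge (13,23)–(13,8): clear
  midpoint (23/2,17/2) outside
  → clear
Obstacle 2 [(0,3) (9,2) (11,20) (1,19)]:
  edge (0,3)–(9,2): clear
  edge (9,2)–(11,20): clear
  edge (11,20)–(1,19): clear
  edge (1,19)–(0,3): clear
  midpoint (23/2,17/2) outside
  → clear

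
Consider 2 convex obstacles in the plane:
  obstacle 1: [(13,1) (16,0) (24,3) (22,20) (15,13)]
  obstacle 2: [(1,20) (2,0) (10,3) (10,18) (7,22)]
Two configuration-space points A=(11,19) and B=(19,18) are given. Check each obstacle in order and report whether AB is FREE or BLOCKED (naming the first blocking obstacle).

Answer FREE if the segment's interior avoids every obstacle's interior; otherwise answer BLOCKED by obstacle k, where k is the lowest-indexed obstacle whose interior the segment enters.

Obstacle 1 [(13,1) (16,0) (24,3) (22,20) (15,13)]:
  edge (13,1)–(16,0): clear
  edge (16,0)–(24,3): clear
  edge (24,3)–(22,20): clear
  edge (22,20)–(15,13): clear
  edge (15,13)–(13,1): clear
  midpoint (15,37/2) outside
  → clear
Obstacle 2 [(1,20) (2,0) (10,3) (10,18) (7,22)]:
  edge (1,20)–(2,0): clear
  edge (2,0)–(10,3): clear
  edge (10,3)–(10,18): clear
  edge (10,18)–(7,22): clear
  edge (7,22)–(1,20): clear
  midpoint (15,37/2) outside
  → clear

FREE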